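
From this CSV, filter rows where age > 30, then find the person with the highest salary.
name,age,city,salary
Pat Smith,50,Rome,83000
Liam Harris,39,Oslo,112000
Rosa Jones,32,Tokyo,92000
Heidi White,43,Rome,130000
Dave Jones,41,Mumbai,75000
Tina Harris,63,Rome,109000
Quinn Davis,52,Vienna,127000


Filter: age > 30
Sort by: salary (descending)

Filtered records (7):
  Heidi White, age 43, salary $130000
  Quinn Davis, age 52, salary $127000
  Liam Harris, age 39, salary $112000
  Tina Harris, age 63, salary $109000
  Rosa Jones, age 32, salary $92000
  Pat Smith, age 50, salary $83000
  Dave Jones, age 41, salary $75000

Highest salary: Heidi White ($130000)

Heidi White


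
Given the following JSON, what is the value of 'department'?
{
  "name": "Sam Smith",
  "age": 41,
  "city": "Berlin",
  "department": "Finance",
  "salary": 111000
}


Looking up field 'department'
Value: Finance

Finance


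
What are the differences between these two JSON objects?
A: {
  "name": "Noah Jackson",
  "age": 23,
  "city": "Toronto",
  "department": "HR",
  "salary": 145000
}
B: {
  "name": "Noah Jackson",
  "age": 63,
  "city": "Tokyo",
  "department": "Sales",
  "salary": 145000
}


Comparing each field (in key order):
  name: same
  age: DIFFERENT
  city: DIFFERENT
  department: DIFFERENT
  salary: same
Differences:
  age: 23 -> 63
  city: Toronto -> Tokyo
  department: HR -> Sales

3 field(s) changed

3 changes: age, city, department


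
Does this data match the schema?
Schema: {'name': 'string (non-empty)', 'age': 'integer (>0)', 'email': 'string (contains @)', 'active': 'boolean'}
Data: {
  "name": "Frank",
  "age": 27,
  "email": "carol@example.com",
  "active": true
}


Validating each field against schema:
  name: OK (non-empty string)
  age: OK (positive integer)
  email: OK (string with @)
  active: OK (boolean)

Result: VALID

VALID


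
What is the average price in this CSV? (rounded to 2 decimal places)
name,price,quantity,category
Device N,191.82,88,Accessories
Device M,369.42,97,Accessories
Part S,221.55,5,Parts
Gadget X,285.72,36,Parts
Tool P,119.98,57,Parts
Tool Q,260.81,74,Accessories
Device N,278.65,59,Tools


Computing average price:
Values: [191.82, 369.42, 221.55, 285.72, 119.98, 260.81, 278.65]
Sum = 1727.95
Count = 7
Average = 1727.95/7 = 246.85

246.85


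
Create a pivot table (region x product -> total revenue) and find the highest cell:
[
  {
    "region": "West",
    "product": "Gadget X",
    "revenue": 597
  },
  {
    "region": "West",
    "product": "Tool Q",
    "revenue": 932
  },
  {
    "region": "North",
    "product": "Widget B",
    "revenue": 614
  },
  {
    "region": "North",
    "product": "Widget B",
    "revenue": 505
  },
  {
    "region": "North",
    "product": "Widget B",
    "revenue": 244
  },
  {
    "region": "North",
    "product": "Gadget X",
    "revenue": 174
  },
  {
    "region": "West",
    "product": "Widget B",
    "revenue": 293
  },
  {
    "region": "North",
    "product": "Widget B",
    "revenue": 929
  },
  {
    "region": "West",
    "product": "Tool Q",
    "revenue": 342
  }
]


Pivot: region (rows) x product (columns) -> total revenue

     Gadget X      Tool Q        Widget B    
North          174             0          2292  
West           597          1274           293  

Highest: North / Widget B = $2292

North / Widget B = $2292


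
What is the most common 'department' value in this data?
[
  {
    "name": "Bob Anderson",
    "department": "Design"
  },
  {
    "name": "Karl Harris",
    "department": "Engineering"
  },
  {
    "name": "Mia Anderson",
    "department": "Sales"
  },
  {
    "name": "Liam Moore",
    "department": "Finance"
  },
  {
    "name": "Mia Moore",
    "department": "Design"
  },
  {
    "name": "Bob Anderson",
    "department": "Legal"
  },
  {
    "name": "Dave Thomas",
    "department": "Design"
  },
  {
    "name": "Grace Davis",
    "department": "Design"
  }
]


Counting 'department' values across 8 records:

  Design: 4 ####
  Engineering: 1 #
  Sales: 1 #
  Finance: 1 #
  Legal: 1 #

Most common: Design (4 times)

Design (4 times)


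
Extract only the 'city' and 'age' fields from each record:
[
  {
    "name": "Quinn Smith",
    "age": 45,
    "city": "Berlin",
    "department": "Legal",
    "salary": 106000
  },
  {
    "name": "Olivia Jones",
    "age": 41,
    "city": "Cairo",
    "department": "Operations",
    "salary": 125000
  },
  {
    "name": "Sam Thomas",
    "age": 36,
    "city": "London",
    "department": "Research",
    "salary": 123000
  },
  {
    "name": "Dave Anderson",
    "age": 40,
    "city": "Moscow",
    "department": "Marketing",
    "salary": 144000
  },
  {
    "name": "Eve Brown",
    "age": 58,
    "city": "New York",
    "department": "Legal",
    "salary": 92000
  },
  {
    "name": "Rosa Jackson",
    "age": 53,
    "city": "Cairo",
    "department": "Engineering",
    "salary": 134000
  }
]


Original: 6 records with fields: name, age, city, department, salary
Keep: ['city', 'age']
Drop: ['name', 'department', 'salary']
Result: 6 records, 2 fields each

[
  {
    "city": "Berlin",
    "age": 45
  },
  {
    "city": "Cairo",
    "age": 41
  },
  {
    "city": "London",
    "age": 36
  },
  {
    "city": "Moscow",
    "age": 40
  },
  {
    "city": "New York",
    "age": 58
  },
  {
    "city": "Cairo",
    "age": 53
  }
]


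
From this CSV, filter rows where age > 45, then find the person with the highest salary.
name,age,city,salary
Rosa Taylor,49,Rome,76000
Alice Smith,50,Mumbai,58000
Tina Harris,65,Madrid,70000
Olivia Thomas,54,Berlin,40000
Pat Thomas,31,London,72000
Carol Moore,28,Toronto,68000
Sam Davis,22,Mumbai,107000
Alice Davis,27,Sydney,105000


Filter: age > 45
Sort by: salary (descending)

Filtered records (4):
  Rosa Taylor, age 49, salary $76000
  Tina Harris, age 65, salary $70000
  Alice Smith, age 50, salary $58000
  Olivia Thomas, age 54, salary $40000

Highest salary: Rosa Taylor ($76000)

Rosa Taylor


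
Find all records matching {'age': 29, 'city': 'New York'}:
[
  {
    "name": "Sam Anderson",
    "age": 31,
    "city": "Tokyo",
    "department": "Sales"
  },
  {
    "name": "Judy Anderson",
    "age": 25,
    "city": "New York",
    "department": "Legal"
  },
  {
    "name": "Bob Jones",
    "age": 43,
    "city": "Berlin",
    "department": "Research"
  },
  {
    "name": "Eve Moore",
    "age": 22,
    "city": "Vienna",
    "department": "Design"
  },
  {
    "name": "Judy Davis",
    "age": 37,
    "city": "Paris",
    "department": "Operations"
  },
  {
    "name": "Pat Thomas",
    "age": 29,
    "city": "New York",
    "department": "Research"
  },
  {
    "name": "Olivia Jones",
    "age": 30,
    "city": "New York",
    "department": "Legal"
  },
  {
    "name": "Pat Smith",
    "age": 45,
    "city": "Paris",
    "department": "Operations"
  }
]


Search criteria: {'age': 29, 'city': 'New York'}

Checking 8 records:
  Sam Anderson: {age: 31, city: Tokyo}
  Judy Anderson: {age: 25, city: New York}
  Bob Jones: {age: 43, city: Berlin}
  Eve Moore: {age: 22, city: Vienna}
  Judy Davis: {age: 37, city: Paris}
  Pat Thomas: {age: 29, city: New York} <-- MATCH
  Olivia Jones: {age: 30, city: New York}
  Pat Smith: {age: 45, city: Paris}

Matches: ["Pat Thomas"]

["Pat Thomas"]


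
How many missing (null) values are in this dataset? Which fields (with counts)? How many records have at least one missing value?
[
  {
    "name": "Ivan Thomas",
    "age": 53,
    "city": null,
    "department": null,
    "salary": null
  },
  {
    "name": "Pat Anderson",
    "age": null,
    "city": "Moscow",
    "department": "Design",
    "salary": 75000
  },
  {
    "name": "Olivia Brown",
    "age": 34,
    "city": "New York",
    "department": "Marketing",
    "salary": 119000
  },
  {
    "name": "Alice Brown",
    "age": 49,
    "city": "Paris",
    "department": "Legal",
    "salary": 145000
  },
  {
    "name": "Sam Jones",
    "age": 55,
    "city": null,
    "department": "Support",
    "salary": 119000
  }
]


Checking for missing (null) values in 5 records:

  Ivan Thomas: city, department, salary
  Pat Anderson: age
  Olivia Brown: complete
  Alice Brown: complete
  Sam Jones: city

Per field:
  name: 0 missing
  age: 1 missing
  city: 2 missing
  department: 1 missing
  salary: 1 missing

Total missing values: 5
Records with any missing: 3

5 missing values (age: 1, city: 2, department: 1, salary: 1); 3 incomplete records


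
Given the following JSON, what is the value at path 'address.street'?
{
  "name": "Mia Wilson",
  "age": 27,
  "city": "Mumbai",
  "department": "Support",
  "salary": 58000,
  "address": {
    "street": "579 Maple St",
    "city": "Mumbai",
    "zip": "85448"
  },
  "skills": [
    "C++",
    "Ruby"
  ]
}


Query: address.street
Path: address -> street
Value: 579 Maple St

579 Maple St


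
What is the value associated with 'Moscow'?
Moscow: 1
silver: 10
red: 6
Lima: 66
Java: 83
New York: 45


Looking up key 'Moscow'
Value: 1

1


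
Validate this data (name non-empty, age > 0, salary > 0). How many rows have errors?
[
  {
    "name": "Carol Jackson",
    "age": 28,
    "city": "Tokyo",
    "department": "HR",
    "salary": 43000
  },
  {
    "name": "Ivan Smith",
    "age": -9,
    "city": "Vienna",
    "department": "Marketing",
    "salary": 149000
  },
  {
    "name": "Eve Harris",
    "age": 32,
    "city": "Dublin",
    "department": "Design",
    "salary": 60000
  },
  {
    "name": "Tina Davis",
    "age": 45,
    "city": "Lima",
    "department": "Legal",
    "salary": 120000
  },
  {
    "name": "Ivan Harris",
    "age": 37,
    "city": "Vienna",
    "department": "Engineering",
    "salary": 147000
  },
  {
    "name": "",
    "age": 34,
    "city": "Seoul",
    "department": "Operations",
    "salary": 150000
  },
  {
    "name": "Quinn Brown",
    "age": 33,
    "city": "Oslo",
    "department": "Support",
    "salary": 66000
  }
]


Validating 7 records:
Rules: name non-empty, age > 0, salary > 0

  Row 1 (Carol Jackson): OK
  Row 2 (Ivan Smith): negative age: -9
  Row 3 (Eve Harris): OK
  Row 4 (Tina Davis): OK
  Row 5 (Ivan Harris): OK
  Row 6 (???): empty name
  Row 7 (Quinn Brown): OK

Total errors: 2

2 errors


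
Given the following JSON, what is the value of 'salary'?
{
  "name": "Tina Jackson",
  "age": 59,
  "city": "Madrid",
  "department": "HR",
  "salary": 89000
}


Looking up field 'salary'
Value: 89000

89000


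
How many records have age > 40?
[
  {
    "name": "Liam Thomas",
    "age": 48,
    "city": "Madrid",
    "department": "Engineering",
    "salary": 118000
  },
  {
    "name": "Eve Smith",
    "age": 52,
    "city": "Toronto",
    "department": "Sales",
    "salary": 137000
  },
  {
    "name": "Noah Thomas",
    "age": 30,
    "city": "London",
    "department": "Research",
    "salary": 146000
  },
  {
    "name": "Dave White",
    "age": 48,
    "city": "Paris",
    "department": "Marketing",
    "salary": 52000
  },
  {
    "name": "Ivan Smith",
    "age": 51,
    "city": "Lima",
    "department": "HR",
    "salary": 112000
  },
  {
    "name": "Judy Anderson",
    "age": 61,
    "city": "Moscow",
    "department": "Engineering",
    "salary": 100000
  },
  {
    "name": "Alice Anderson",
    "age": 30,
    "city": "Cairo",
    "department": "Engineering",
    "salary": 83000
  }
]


Data: 7 records
Condition: age > 40

Checking each record:
  Liam Thomas: 48 MATCH
  Eve Smith: 52 MATCH
  Noah Thomas: 30
  Dave White: 48 MATCH
  Ivan Smith: 51 MATCH
  Judy Anderson: 61 MATCH
  Alice Anderson: 30

Count: 5

5


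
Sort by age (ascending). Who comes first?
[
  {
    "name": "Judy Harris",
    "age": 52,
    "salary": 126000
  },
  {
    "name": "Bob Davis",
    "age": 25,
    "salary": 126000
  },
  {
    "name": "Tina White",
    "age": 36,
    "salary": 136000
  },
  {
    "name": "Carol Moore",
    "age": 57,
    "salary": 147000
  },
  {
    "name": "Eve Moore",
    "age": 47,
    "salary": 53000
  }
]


Sort by: age (ascending)

Sorted order:
  1. Bob Davis (age = 25)
  2. Tina White (age = 36)
  3. Eve Moore (age = 47)
  4. Judy Harris (age = 52)
  5. Carol Moore (age = 57)

First: Bob Davis

Bob Davis


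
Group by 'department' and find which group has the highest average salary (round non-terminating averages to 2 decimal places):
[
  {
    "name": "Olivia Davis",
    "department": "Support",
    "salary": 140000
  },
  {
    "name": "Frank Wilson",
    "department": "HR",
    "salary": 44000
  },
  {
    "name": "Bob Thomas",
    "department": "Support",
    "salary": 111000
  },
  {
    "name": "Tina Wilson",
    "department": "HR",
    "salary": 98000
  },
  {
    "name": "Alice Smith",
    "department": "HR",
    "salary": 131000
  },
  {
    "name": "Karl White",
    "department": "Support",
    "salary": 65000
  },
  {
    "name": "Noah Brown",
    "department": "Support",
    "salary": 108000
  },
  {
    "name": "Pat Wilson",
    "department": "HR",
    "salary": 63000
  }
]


Group by: department

Groups:
  HR: 4 people, avg salary = 336000/4 = $84000
  Support: 4 people, avg salary = 424000/4 = $106000

Highest average salary: Support ($106000)

Support ($106000)


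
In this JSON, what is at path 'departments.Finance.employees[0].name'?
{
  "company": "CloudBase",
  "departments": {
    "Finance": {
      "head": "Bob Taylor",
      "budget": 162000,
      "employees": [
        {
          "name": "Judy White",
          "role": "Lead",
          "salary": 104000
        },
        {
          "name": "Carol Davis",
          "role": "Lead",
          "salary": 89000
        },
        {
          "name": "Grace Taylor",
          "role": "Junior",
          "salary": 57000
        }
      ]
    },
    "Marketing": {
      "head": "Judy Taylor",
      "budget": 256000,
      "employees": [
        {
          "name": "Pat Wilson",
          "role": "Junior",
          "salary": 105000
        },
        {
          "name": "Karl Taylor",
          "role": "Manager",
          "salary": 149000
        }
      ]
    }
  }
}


Path: departments.Finance.employees[0].name

Navigate:
  -> departments
  -> Finance
  -> employees[0].name = 'Judy White'

Judy White


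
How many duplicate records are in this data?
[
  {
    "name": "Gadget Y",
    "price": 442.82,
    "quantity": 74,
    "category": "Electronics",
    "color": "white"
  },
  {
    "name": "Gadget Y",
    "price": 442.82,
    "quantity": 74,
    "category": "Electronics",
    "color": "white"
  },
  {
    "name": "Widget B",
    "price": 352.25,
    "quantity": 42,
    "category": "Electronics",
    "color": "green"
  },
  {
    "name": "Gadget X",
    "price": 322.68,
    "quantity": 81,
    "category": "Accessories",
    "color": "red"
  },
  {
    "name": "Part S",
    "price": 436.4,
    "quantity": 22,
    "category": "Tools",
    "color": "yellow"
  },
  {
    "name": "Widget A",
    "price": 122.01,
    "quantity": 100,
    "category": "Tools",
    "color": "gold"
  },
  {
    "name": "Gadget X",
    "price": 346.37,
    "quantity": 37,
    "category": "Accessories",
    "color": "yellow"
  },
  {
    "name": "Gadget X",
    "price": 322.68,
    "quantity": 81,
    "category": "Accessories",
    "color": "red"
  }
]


Checking 8 records for duplicates:

  Row 1: Gadget Y ($442.82, qty 74)
  Row 2: Gadget Y ($442.82, qty 74) <-- DUPLICATE
  Row 3: Widget B ($352.25, qty 42)
  Row 4: Gadget X ($322.68, qty 81)
  Row 5: Part S ($436.4, qty 22)
  Row 6: Widget A ($122.01, qty 100)
  Row 7: Gadget X ($346.37, qty 37)
  Row 8: Gadget X ($322.68, qty 81) <-- DUPLICATE

Duplicates found: 2
Unique records: 6

2 duplicates, 6 unique


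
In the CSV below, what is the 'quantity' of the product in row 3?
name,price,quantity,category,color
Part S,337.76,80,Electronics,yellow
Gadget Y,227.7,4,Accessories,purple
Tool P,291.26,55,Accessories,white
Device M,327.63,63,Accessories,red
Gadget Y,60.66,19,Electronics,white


Query: Row 3 ('Tool P'), column 'quantity'
Value: 55

55


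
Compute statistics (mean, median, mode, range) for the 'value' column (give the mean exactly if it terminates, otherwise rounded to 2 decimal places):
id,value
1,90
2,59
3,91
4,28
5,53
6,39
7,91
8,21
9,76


Data: [90, 59, 91, 28, 53, 39, 91, 21, 76]
Count: 9
Sum: 548
Mean: 548/9 ≈ 60.89 (rounded to 2 decimal places)
Sorted: [21, 28, 39, 53, 59, 76, 90, 91, 91]
Median: 59.0
Mode: 91 (2 times)
Range: 91 - 21 = 70
Min: 21, Max: 91

mean≈60.89, median=59.0, mode=91, range=70


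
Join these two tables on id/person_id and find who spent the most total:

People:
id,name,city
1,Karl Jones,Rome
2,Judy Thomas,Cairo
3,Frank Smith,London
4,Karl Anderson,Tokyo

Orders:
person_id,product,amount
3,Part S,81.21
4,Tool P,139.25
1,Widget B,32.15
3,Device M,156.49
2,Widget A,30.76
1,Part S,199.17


Join on: people.id = orders.person_id

Joined rows:
  Frank Smith (London) bought Part S for $81.21
  Karl Anderson (Tokyo) bought Tool P for $139.25
  Karl Jones (Rome) bought Widget B for $32.15
  Frank Smith (London) bought Device M for $156.49
  Judy Thomas (Cairo) bought Widget A for $30.76
  Karl Jones (Rome) bought Part S for $199.17

Total per person:
  Frank Smith: $237.70
  Karl Jones: $231.32
  Karl Anderson: $139.25
  Judy Thomas: $30.76

Top spender: Frank Smith ($237.70)

Frank Smith ($237.70)


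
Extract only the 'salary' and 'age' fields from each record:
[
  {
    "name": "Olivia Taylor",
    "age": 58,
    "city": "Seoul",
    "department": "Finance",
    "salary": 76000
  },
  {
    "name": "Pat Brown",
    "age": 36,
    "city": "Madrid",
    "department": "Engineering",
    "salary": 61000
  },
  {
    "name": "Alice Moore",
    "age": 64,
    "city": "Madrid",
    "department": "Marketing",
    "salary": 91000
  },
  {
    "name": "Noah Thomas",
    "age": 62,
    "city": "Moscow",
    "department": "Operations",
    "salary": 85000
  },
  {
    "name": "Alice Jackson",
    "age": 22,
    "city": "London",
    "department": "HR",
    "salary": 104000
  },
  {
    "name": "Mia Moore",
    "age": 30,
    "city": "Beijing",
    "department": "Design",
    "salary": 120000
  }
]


Original: 6 records with fields: name, age, city, department, salary
Keep: ['salary', 'age']
Drop: ['name', 'city', 'department']
Result: 6 records, 2 fields each

[
  {
    "salary": 76000,
    "age": 58
  },
  {
    "salary": 61000,
    "age": 36
  },
  {
    "salary": 91000,
    "age": 64
  },
  {
    "salary": 85000,
    "age": 62
  },
  {
    "salary": 104000,
    "age": 22
  },
  {
    "salary": 120000,
    "age": 30
  }
]


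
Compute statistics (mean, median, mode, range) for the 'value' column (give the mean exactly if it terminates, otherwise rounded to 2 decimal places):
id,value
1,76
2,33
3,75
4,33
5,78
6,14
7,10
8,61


Data: [76, 33, 75, 33, 78, 14, 10, 61]
Count: 8
Sum: 380
Mean: 380/8 = 47.5
Sorted: [10, 14, 33, 33, 61, 75, 76, 78]
Median: 47.0
Mode: 33 (2 times)
Range: 78 - 10 = 68
Min: 10, Max: 78

mean=47.5, median=47.0, mode=33, range=68


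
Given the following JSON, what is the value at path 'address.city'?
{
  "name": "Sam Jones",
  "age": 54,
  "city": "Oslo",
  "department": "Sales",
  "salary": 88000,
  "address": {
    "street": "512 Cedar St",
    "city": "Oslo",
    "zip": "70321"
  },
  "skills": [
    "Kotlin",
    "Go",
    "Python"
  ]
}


Query: address.city
Path: address -> city
Value: Oslo

Oslo


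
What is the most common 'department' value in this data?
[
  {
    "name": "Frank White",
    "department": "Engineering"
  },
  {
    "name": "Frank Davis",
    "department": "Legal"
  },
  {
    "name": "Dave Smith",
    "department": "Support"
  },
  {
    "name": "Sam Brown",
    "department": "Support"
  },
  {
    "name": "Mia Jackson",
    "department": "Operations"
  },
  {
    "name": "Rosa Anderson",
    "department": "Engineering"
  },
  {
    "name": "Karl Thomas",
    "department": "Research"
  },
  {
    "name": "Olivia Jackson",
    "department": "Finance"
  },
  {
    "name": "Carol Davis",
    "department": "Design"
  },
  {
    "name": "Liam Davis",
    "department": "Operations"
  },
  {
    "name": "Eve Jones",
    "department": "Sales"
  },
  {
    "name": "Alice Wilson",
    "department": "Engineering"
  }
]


Counting 'department' values across 12 records:

  Engineering: 3 ###
  Support: 2 ##
  Operations: 2 ##
  Legal: 1 #
  Research: 1 #
  Finance: 1 #
  Design: 1 #
  Sales: 1 #

Most common: Engineering (3 times)

Engineering (3 times)


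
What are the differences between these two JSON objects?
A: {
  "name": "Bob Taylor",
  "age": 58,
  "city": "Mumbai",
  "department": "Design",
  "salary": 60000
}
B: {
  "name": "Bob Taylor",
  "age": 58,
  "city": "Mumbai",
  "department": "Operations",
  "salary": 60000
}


Comparing each field (in key order):
  name: same
  age: same
  city: same
  department: DIFFERENT
  salary: same
Differences:
  department: Design -> Operations

1 field(s) changed

1 change: department


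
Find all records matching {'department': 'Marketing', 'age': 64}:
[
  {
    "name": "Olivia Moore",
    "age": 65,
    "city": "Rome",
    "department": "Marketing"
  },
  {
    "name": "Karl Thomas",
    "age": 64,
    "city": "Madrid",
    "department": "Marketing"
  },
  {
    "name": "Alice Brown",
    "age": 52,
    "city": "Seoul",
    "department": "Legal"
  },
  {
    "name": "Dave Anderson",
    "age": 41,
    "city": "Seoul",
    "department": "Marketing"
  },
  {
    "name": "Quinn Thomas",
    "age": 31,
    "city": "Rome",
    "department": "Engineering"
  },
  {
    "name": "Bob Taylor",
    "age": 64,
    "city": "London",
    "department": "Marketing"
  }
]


Search criteria: {'department': 'Marketing', 'age': 64}

Checking 6 records:
  Olivia Moore: {department: Marketing, age: 65}
  Karl Thomas: {department: Marketing, age: 64} <-- MATCH
  Alice Brown: {department: Legal, age: 52}
  Dave Anderson: {department: Marketing, age: 41}
  Quinn Thomas: {department: Engineering, age: 31}
  Bob Taylor: {department: Marketing, age: 64} <-- MATCH

Matches: ["Karl Thomas", "Bob Taylor"]

["Karl Thomas", "Bob Taylor"]


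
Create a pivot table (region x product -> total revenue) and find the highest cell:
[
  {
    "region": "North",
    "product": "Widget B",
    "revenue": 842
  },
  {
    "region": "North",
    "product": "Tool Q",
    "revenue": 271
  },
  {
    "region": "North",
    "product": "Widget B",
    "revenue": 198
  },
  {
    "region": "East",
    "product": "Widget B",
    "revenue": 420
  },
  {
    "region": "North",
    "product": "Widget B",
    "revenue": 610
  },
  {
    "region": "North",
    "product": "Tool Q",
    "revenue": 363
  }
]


Pivot: region (rows) x product (columns) -> total revenue

     Tool Q        Widget B    
East             0           420  
North          634          1650  

Highest: North / Widget B = $1650

North / Widget B = $1650


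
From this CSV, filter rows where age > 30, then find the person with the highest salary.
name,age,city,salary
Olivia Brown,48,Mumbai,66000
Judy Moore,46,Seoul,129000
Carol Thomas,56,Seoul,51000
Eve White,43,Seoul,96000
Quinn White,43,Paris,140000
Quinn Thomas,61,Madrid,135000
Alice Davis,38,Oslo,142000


Filter: age > 30
Sort by: salary (descending)

Filtered records (7):
  Alice Davis, age 38, salary $142000
  Quinn White, age 43, salary $140000
  Quinn Thomas, age 61, salary $135000
  Judy Moore, age 46, salary $129000
  Eve White, age 43, salary $96000
  Olivia Brown, age 48, salary $66000
  Carol Thomas, age 56, salary $51000

Highest salary: Alice Davis ($142000)

Alice Davis


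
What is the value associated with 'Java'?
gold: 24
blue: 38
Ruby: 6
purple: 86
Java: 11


Looking up key 'Java'
Value: 11

11


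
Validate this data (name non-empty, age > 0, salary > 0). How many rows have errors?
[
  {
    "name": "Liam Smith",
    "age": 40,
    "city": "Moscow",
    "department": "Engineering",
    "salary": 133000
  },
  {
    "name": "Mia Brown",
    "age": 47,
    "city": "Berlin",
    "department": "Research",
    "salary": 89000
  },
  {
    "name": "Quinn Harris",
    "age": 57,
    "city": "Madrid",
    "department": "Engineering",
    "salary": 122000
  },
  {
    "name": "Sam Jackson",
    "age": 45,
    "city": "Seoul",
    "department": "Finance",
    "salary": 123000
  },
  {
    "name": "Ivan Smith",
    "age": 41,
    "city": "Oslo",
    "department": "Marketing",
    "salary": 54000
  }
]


Validating 5 records:
Rules: name non-empty, age > 0, salary > 0

  Row 1 (Liam Smith): OK
  Row 2 (Mia Brown): OK
  Row 3 (Quinn Harris): OK
  Row 4 (Sam Jackson): OK
  Row 5 (Ivan Smith): OK

Total errors: 0

0 errors


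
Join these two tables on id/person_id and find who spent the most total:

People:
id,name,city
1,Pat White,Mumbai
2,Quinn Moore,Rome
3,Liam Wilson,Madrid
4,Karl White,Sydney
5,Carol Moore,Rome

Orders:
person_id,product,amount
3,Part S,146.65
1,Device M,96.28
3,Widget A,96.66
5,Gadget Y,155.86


Join on: people.id = orders.person_id

Joined rows:
  Liam Wilson (Madrid) bought Part S for $146.65
  Pat White (Mumbai) bought Device M for $96.28
  Liam Wilson (Madrid) bought Widget A for $96.66
  Carol Moore (Rome) bought Gadget Y for $155.86

Total per person:
  Liam Wilson: $243.31
  Carol Moore: $155.86
  Pat White: $96.28

Top spender: Liam Wilson ($243.31)

Liam Wilson ($243.31)


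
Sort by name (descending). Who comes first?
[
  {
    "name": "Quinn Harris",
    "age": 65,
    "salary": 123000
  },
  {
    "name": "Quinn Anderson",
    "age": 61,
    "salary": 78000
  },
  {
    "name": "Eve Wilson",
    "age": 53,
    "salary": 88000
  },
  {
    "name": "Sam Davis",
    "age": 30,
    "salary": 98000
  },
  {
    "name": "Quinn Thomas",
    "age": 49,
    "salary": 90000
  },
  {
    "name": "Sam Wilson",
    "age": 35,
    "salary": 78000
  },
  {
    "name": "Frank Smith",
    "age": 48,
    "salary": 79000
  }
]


Sort by: name (descending)

Sorted order:
  1. Sam Wilson (name = Sam Wilson)
  2. Sam Davis (name = Sam Davis)
  3. Quinn Thomas (name = Quinn Thomas)
  4. Quinn Harris (name = Quinn Harris)
  5. Quinn Anderson (name = Quinn Anderson)
  6. Frank Smith (name = Frank Smith)
  7. Eve Wilson (name = Eve Wilson)

First: Sam Wilson

Sam Wilson


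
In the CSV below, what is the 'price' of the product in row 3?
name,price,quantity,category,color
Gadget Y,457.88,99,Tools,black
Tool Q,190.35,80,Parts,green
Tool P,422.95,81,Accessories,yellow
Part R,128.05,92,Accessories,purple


Query: Row 3 ('Tool P'), column 'price'
Value: 422.95

422.95


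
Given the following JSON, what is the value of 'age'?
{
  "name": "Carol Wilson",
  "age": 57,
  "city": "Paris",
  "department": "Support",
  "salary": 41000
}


Looking up field 'age'
Value: 57

57


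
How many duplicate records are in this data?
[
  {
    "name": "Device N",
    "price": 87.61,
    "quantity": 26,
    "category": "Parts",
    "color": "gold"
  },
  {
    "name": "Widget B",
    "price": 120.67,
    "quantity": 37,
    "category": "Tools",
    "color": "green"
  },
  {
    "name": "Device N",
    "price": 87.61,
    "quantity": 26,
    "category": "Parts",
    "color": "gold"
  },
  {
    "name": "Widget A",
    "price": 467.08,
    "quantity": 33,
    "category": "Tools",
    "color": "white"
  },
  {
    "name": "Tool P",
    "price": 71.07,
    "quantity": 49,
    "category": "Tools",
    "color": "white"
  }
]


Checking 5 records for duplicates:

  Row 1: Device N ($87.61, qty 26)
  Row 2: Widget B ($120.67, qty 37)
  Row 3: Device N ($87.61, qty 26) <-- DUPLICATE
  Row 4: Widget A ($467.08, qty 33)
  Row 5: Tool P ($71.07, qty 49)

Duplicates found: 1
Unique records: 4

1 duplicates, 4 unique


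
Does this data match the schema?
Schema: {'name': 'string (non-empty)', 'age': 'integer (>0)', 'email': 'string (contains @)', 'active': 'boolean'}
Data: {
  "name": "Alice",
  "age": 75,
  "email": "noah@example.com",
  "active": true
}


Validating each field against schema:
  name: OK (non-empty string)
  age: OK (positive integer)
  email: OK (string with @)
  active: OK (boolean)

Result: VALID

VALID


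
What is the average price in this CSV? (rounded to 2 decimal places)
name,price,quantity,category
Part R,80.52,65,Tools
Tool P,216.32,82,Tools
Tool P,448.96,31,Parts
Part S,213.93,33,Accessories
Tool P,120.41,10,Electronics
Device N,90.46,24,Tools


Computing average price:
Values: [80.52, 216.32, 448.96, 213.93, 120.41, 90.46]
Sum = 1170.60
Count = 6
Average = 1170.60/6 = 195.10

195.10


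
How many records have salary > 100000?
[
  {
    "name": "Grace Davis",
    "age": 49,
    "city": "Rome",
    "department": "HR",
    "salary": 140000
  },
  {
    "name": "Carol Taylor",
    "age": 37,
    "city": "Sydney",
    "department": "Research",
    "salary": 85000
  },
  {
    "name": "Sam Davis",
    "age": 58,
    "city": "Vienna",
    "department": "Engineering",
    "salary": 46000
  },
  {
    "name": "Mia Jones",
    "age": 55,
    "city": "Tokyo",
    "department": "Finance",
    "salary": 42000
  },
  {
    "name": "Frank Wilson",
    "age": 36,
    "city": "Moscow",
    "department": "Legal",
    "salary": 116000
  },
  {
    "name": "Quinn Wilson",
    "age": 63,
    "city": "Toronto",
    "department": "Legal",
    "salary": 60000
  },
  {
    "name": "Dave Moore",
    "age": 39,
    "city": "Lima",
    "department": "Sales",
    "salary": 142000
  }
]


Data: 7 records
Condition: salary > 100000

Checking each record:
  Grace Davis: 140000 MATCH
  Carol Taylor: 85000
  Sam Davis: 46000
  Mia Jones: 42000
  Frank Wilson: 116000 MATCH
  Quinn Wilson: 60000
  Dave Moore: 142000 MATCH

Count: 3

3


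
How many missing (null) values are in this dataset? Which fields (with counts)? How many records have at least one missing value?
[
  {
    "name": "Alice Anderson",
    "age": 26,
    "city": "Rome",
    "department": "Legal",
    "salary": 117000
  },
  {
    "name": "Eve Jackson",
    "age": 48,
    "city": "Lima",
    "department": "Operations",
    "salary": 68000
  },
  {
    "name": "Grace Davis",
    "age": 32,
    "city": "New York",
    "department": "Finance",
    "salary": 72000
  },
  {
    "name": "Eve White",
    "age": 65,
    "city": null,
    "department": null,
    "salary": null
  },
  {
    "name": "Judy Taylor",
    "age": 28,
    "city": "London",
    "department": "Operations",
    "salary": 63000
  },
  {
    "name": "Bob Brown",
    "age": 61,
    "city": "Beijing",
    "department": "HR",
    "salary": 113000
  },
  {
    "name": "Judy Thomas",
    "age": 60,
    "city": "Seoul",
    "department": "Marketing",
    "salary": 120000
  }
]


Checking for missing (null) values in 7 records:

  Alice Anderson: complete
  Eve Jackson: complete
  Grace Davis: complete
  Eve White: city, department, salary
  Judy Taylor: complete
  Bob Brown: complete
  Judy Thomas: complete

Per field:
  name: 0 missing
  age: 0 missing
  city: 1 missing
  department: 1 missing
  salary: 1 missing

Total missing values: 3
Records with any missing: 1

3 missing values (city: 1, department: 1, salary: 1); 1 incomplete records


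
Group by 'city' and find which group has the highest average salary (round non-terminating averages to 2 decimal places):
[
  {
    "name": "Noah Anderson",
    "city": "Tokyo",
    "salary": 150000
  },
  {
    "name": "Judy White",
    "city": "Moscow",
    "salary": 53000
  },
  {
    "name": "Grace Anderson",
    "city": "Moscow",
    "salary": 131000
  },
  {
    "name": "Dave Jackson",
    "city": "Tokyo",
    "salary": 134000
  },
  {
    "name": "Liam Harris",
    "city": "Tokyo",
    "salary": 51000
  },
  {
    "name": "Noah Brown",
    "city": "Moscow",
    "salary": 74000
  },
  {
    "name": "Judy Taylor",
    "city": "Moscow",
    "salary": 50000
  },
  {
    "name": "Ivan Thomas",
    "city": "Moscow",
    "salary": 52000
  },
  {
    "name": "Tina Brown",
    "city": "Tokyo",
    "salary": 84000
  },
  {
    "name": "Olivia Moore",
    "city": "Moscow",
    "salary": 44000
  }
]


Group by: city

Groups:
  Moscow: 6 people, avg salary = 404000/6 ≈ $67333.33
  Tokyo: 4 people, avg salary = 419000/4 = $104750

Highest average salary: Tokyo ($104750)

Tokyo ($104750)


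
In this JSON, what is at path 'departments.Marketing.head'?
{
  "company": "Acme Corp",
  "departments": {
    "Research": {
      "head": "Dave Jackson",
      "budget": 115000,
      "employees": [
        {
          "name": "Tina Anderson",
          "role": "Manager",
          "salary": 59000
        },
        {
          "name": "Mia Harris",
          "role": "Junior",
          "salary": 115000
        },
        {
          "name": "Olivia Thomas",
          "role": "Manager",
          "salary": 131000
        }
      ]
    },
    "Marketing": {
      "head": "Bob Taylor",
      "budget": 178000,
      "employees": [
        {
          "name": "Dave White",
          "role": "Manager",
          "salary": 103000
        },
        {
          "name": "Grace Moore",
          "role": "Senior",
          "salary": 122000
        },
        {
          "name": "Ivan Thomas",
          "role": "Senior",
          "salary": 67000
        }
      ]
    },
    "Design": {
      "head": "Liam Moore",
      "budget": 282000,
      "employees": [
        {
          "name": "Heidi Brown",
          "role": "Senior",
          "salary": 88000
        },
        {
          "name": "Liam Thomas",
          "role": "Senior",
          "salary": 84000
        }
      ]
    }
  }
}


Path: departments.Marketing.head

Navigate:
  -> departments
  -> Marketing
  -> head = 'Bob Taylor'

Bob Taylor


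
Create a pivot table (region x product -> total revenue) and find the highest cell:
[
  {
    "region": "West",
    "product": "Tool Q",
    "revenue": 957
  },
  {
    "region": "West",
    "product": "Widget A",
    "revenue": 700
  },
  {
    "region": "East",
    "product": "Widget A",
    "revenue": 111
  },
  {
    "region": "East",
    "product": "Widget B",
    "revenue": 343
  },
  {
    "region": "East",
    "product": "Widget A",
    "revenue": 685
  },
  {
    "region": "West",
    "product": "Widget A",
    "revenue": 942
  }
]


Pivot: region (rows) x product (columns) -> total revenue

     Tool Q        Widget A      Widget B    
East             0           796           343  
West           957          1642             0  

Highest: West / Widget A = $1642

West / Widget A = $1642


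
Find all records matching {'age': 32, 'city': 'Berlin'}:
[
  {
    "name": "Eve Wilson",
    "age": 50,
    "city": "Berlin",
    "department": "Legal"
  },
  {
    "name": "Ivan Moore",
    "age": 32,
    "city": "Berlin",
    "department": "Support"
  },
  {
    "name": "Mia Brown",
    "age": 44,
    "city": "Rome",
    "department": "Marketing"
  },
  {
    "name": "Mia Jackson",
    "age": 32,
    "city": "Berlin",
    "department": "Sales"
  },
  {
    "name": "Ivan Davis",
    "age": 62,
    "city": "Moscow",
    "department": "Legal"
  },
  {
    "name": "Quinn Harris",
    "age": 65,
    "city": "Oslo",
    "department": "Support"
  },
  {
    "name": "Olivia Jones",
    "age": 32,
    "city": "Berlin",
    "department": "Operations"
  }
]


Search criteria: {'age': 32, 'city': 'Berlin'}

Checking 7 records:
  Eve Wilson: {age: 50, city: Berlin}
  Ivan Moore: {age: 32, city: Berlin} <-- MATCH
  Mia Brown: {age: 44, city: Rome}
  Mia Jackson: {age: 32, city: Berlin} <-- MATCH
  Ivan Davis: {age: 62, city: Moscow}
  Quinn Harris: {age: 65, city: Oslo}
  Olivia Jones: {age: 32, city: Berlin} <-- MATCH

Matches: ["Ivan Moore", "Mia Jackson", "Olivia Jones"]

["Ivan Moore", "Mia Jackson", "Olivia Jones"]


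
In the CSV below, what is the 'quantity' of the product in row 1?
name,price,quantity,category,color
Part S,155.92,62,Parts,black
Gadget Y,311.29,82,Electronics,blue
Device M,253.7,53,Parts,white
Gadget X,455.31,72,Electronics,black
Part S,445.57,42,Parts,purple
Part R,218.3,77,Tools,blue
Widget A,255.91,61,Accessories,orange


Query: Row 1 ('Part S'), column 'quantity'
Value: 62

62


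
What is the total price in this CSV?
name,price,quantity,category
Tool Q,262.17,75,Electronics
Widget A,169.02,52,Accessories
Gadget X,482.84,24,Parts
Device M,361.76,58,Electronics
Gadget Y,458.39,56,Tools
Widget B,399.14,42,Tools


Computing total price:
Values: [262.17, 169.02, 482.84, 361.76, 458.39, 399.14]
Sum = 2133.32

2133.32


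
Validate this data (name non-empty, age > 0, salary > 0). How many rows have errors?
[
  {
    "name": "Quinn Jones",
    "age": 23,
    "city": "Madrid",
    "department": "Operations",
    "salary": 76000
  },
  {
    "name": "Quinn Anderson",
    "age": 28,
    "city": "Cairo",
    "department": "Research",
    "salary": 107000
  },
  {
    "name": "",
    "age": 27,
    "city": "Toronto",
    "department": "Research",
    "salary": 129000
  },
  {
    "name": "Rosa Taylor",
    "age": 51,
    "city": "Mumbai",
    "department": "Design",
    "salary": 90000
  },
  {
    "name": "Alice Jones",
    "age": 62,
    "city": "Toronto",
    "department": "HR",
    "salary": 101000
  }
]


Validating 5 records:
Rules: name non-empty, age > 0, salary > 0

  Row 1 (Quinn Jones): OK
  Row 2 (Quinn Anderson): OK
  Row 3 (???): empty name
  Row 4 (Rosa Taylor): OK
  Row 5 (Alice Jones): OK

Total errors: 1

1 errors


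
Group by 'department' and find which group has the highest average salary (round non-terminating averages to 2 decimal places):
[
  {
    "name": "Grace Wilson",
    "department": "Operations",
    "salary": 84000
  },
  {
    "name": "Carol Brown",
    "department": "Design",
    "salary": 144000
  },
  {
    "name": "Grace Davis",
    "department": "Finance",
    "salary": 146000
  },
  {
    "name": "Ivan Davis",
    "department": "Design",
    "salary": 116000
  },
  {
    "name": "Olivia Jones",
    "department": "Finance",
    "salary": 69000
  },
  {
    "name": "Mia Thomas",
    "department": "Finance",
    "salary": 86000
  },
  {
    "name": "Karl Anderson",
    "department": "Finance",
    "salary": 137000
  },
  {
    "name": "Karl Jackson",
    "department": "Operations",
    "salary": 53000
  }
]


Group by: department

Groups:
  Design: 2 people, avg salary = 260000/2 = $130000
  Finance: 4 people, avg salary = 438000/4 = $109500
  Operations: 2 people, avg salary = 137000/2 = $68500

Highest average salary: Design ($130000)

Design ($130000)


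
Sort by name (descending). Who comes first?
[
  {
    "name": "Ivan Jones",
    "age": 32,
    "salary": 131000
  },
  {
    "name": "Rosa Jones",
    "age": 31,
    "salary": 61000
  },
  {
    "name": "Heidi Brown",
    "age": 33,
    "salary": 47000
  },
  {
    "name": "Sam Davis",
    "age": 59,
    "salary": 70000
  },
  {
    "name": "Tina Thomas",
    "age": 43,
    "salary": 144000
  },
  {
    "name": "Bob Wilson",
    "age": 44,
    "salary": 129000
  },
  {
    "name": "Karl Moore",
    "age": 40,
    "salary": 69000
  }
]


Sort by: name (descending)

Sorted order:
  1. Tina Thomas (name = Tina Thomas)
  2. Sam Davis (name = Sam Davis)
  3. Rosa Jones (name = Rosa Jones)
  4. Karl Moore (name = Karl Moore)
  5. Ivan Jones (name = Ivan Jones)
  6. Heidi Brown (name = Heidi Brown)
  7. Bob Wilson (name = Bob Wilson)

First: Tina Thomas

Tina Thomas


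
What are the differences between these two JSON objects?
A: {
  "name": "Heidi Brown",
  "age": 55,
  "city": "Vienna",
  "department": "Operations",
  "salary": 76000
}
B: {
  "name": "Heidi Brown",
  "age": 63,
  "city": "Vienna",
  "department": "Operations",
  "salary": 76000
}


Comparing each field (in key order):
  name: same
  age: DIFFERENT
  city: same
  department: same
  salary: same
Differences:
  age: 55 -> 63

1 field(s) changed

1 change: age


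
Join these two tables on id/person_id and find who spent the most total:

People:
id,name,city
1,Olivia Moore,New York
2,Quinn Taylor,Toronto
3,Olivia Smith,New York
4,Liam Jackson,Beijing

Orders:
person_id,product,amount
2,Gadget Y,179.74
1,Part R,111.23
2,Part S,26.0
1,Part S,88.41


Join on: people.id = orders.person_id

Joined rows:
  Quinn Taylor (Toronto) bought Gadget Y for $179.74
  Olivia Moore (New York) bought Part R for $111.23
  Quinn Taylor (Toronto) bought Part S for $26.0
  Olivia Moore (New York) bought Part S for $88.41

Total per person:
  Quinn Taylor: $205.74
  Olivia Moore: $199.64

Top spender: Quinn Taylor ($205.74)

Quinn Taylor ($205.74)
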